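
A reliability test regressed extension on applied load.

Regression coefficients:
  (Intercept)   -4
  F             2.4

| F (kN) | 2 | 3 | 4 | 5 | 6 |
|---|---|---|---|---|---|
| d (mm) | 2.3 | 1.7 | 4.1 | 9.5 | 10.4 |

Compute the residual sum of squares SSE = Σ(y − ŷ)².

F=2: ŷ = -4 + 2.4·2 = 0.8; e = 2.3 − 0.8 = 1.5
F=3: ŷ = -4 + 2.4·3 = 3.2; e = 1.7 − 3.2 = -1.5
F=4: ŷ = -4 + 2.4·4 = 5.6; e = 4.1 − 5.6 = -1.5
F=5: ŷ = -4 + 2.4·5 = 8; e = 9.5 − 8 = 1.5
F=6: ŷ = -4 + 2.4·6 = 10.4; e = 10.4 − 10.4 = 0
SSE = 2.25 + 2.25 + 2.25 + 2.25 + 0 = 9

SSE = 9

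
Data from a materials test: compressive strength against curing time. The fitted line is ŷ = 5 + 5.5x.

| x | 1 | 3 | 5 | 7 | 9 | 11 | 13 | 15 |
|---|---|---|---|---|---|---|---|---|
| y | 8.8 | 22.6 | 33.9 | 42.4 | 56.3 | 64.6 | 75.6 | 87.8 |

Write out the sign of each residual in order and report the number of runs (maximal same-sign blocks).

6 runs

x=1: ŷ = 5 + 5.5·1 = 10.5; e = 8.8 − 10.5 = -1.7
x=3: ŷ = 5 + 5.5·3 = 21.5; e = 22.6 − 21.5 = 1.1
x=5: ŷ = 5 + 5.5·5 = 32.5; e = 33.9 − 32.5 = 1.4
x=7: ŷ = 5 + 5.5·7 = 43.5; e = 42.4 − 43.5 = -1.1
x=9: ŷ = 5 + 5.5·9 = 54.5; e = 56.3 − 54.5 = 1.8
x=11: ŷ = 5 + 5.5·11 = 65.5; e = 64.6 − 65.5 = -0.9
x=13: ŷ = 5 + 5.5·13 = 76.5; e = 75.6 − 76.5 = -0.9
x=15: ŷ = 5 + 5.5·15 = 87.5; e = 87.8 − 87.5 = 0.3
Signs: − + + − + − − +
Runs: −×1, +×2, −×1, +×1, −×2, +×1 → 6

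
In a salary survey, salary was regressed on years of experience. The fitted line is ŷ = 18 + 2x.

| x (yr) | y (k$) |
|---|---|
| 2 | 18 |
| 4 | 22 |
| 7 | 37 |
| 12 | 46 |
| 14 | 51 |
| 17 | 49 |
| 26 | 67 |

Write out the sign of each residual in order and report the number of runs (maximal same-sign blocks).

x=2: ŷ = 18 + 2·2 = 22; e = 18 − 22 = -4
x=4: ŷ = 18 + 2·4 = 26; e = 22 − 26 = -4
x=7: ŷ = 18 + 2·7 = 32; e = 37 − 32 = 5
x=12: ŷ = 18 + 2·12 = 42; e = 46 − 42 = 4
x=14: ŷ = 18 + 2·14 = 46; e = 51 − 46 = 5
x=17: ŷ = 18 + 2·17 = 52; e = 49 − 52 = -3
x=26: ŷ = 18 + 2·26 = 70; e = 67 − 70 = -3
Signs: − − + + + − −
Runs: −×2, +×3, −×2 → 3

3 runs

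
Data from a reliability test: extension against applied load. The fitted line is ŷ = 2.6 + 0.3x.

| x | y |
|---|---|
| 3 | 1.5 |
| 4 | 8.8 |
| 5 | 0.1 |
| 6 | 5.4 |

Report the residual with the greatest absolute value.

r = 5

x=3: ŷ = 2.6 + 0.3·3 = 3.5; r = 1.5 − 3.5 = -2
x=4: ŷ = 2.6 + 0.3·4 = 3.8; r = 8.8 − 3.8 = 5
x=5: ŷ = 2.6 + 0.3·5 = 4.1; r = 0.1 − 4.1 = -4
x=6: ŷ = 2.6 + 0.3·6 = 4.4; r = 5.4 − 4.4 = 1
Largest |r| is 5 at x = 4, residual 5.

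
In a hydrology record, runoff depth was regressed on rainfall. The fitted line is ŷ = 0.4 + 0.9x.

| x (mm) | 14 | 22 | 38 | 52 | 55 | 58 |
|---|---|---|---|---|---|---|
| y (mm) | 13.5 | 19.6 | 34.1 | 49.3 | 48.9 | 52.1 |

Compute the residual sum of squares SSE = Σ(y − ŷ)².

SSE = 6.52

x=14: ŷ = 0.4 + 0.9·14 = 13; r = 13.5 − 13 = 0.5
x=22: ŷ = 0.4 + 0.9·22 = 20.2; r = 19.6 − 20.2 = -0.6
x=38: ŷ = 0.4 + 0.9·38 = 34.6; r = 34.1 − 34.6 = -0.5
x=52: ŷ = 0.4 + 0.9·52 = 47.2; r = 49.3 − 47.2 = 2.1
x=55: ŷ = 0.4 + 0.9·55 = 49.9; r = 48.9 − 49.9 = -1
x=58: ŷ = 0.4 + 0.9·58 = 52.6; r = 52.1 − 52.6 = -0.5
SSE = 0.25 + 0.36 + 0.25 + 4.41 + 1 + 0.25 = 6.52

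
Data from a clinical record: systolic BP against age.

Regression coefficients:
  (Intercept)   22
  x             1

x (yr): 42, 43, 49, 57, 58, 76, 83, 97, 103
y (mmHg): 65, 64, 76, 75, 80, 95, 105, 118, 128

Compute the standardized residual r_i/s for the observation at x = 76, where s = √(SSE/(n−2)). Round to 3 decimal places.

-1.008

x=42: ŷ = 22 + 42 = 64; r = 65 − 64 = 1
x=43: ŷ = 22 + 43 = 65; r = 64 − 65 = -1
x=49: ŷ = 22 + 49 = 71; r = 76 − 71 = 5
x=57: ŷ = 22 + 57 = 79; r = 75 − 79 = -4
x=58: ŷ = 22 + 58 = 80; r = 80 − 80 = 0
x=76: ŷ = 22 + 76 = 98; r = 95 − 98 = -3
x=83: ŷ = 22 + 83 = 105; r = 105 − 105 = 0
x=97: ŷ = 22 + 97 = 119; r = 118 − 119 = -1
x=103: ŷ = 22 + 103 = 125; r = 128 − 125 = 3
SSE = 1 + 1 + 25 + 16 + 0 + 9 + 0 + 1 + 9 = 62
s = √(62/7) = 2.9761
r/s = -3 / 2.9761 = -1.008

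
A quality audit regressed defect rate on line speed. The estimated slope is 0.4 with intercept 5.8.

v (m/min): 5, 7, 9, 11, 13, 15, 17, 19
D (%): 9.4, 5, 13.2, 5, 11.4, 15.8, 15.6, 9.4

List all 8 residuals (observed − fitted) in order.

v=5: D̂ = 5.8 + 0.4·5 = 7.8; r = 9.4 − 7.8 = 1.6
v=7: D̂ = 5.8 + 0.4·7 = 8.6; r = 5 − 8.6 = -3.6
v=9: D̂ = 5.8 + 0.4·9 = 9.4; r = 13.2 − 9.4 = 3.8
v=11: D̂ = 5.8 + 0.4·11 = 10.2; r = 5 − 10.2 = -5.2
v=13: D̂ = 5.8 + 0.4·13 = 11; r = 11.4 − 11 = 0.4
v=15: D̂ = 5.8 + 0.4·15 = 11.8; r = 15.8 − 11.8 = 4
v=17: D̂ = 5.8 + 0.4·17 = 12.6; r = 15.6 − 12.6 = 3
v=19: D̂ = 5.8 + 0.4·19 = 13.4; r = 9.4 − 13.4 = -4

1.6, -3.6, 3.8, -5.2, 0.4, 4, 3, -4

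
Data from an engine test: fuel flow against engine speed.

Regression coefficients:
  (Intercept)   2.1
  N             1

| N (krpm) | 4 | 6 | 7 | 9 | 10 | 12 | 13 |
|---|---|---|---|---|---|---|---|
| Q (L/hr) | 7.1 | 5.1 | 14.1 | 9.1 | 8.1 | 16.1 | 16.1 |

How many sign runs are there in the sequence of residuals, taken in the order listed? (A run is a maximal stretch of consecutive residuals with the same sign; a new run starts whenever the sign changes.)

5 runs

N=4: ŷ = 2.1 + 4 = 6.1; r = 7.1 − 6.1 = 1
N=6: ŷ = 2.1 + 6 = 8.1; r = 5.1 − 8.1 = -3
N=7: ŷ = 2.1 + 7 = 9.1; r = 14.1 − 9.1 = 5
N=9: ŷ = 2.1 + 9 = 11.1; r = 9.1 − 11.1 = -2
N=10: ŷ = 2.1 + 10 = 12.1; r = 8.1 − 12.1 = -4
N=12: ŷ = 2.1 + 12 = 14.1; r = 16.1 − 14.1 = 2
N=13: ŷ = 2.1 + 13 = 15.1; r = 16.1 − 15.1 = 1
Signs: + − + − − + +
Runs: +×1, −×1, +×1, −×2, +×2 → 5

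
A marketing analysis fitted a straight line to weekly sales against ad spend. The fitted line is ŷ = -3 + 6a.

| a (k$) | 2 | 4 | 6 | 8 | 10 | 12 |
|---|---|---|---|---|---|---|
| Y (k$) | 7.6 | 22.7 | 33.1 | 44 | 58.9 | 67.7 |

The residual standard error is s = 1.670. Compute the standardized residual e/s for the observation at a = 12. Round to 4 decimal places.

-0.7784

ŷ = -3 + 6·12 = 69
e = 67.7 − 69 = -1.3
e/s = -1.3 / 1.670 = -0.7784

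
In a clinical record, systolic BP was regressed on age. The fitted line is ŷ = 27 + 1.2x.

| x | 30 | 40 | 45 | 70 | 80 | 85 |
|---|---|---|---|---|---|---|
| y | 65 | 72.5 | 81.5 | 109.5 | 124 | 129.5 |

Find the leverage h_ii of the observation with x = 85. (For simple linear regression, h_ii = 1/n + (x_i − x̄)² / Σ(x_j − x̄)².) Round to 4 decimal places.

h = 0.4367

x̄ = (30 + 40 + 45 + 70 + 80 + 85)/6 = 58.3333
Σ(x − x̄)² = 802.778 + 336.111 + 177.778 + 136.111 + 469.444 + 711.111 = 2633.33
h = 1/6 + (26.6667)²/2633.33 = 0.166667 + 0.270042 = 0.4367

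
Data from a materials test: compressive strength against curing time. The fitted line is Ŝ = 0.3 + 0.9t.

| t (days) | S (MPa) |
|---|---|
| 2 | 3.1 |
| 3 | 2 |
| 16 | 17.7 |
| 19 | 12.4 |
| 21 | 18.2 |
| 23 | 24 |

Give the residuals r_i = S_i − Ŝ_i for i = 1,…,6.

t=2: Ŝ = 0.3 + 0.9·2 = 2.1; r = 3.1 − 2.1 = 1
t=3: Ŝ = 0.3 + 0.9·3 = 3; r = 2 − 3 = -1
t=16: Ŝ = 0.3 + 0.9·16 = 14.7; r = 17.7 − 14.7 = 3
t=19: Ŝ = 0.3 + 0.9·19 = 17.4; r = 12.4 − 17.4 = -5
t=21: Ŝ = 0.3 + 0.9·21 = 19.2; r = 18.2 − 19.2 = -1
t=23: Ŝ = 0.3 + 0.9·23 = 21; r = 24 − 21 = 3

1, -1, 3, -5, -1, 3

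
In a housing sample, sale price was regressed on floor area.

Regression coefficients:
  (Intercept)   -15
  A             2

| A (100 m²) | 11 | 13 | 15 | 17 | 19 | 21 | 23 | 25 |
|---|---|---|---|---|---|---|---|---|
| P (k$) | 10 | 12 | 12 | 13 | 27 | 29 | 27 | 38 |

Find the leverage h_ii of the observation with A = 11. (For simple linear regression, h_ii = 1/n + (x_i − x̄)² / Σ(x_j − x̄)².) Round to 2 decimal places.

Ā = (11 + 13 + 15 + 17 + 19 + 21 + 23 + 25)/8 = 18
Σ(A − Ā)² = 49 + 25 + 9 + 1 + 1 + 9 + 25 + 49 = 168
h = 1/8 + (-7)²/168 = 0.125 + 0.291667 = 0.42

h = 0.42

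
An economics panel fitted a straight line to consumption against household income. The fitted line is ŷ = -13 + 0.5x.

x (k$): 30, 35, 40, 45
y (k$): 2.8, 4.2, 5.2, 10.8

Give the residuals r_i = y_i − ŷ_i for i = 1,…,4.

0.8, -0.3, -1.8, 1.3

x=30: ŷ = -13 + 0.5·30 = 2; r = 2.8 − 2 = 0.8
x=35: ŷ = -13 + 0.5·35 = 4.5; r = 4.2 − 4.5 = -0.3
x=40: ŷ = -13 + 0.5·40 = 7; r = 5.2 − 7 = -1.8
x=45: ŷ = -13 + 0.5·45 = 9.5; r = 10.8 − 9.5 = 1.3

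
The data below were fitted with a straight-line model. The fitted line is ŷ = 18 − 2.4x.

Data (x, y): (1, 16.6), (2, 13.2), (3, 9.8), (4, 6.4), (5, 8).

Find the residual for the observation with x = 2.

ŷ = 18 − 2.4·2 = 13.2
e = 13.2 − 13.2 = 0

e = 0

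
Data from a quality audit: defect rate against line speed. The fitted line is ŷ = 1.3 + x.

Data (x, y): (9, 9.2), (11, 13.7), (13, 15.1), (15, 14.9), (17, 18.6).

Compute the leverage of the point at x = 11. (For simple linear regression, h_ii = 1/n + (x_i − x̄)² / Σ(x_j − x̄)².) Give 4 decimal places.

h = 0.3000

x̄ = (9 + 11 + 13 + 15 + 17)/5 = 13
Σ(x − x̄)² = 16 + 4 + 0 + 4 + 16 = 40
h = 1/5 + (-2)²/40 = 0.2 + 0.1 = 0.3000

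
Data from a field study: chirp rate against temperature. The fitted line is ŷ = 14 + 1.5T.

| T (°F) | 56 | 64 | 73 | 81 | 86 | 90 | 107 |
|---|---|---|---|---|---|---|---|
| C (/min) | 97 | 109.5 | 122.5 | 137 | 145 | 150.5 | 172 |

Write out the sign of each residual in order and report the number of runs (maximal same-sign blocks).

3 runs

T=56: ŷ = 14 + 1.5·56 = 98; e = 97 − 98 = -1
T=64: ŷ = 14 + 1.5·64 = 110; e = 109.5 − 110 = -0.5
T=73: ŷ = 14 + 1.5·73 = 123.5; e = 122.5 − 123.5 = -1
T=81: ŷ = 14 + 1.5·81 = 135.5; e = 137 − 135.5 = 1.5
T=86: ŷ = 14 + 1.5·86 = 143; e = 145 − 143 = 2
T=90: ŷ = 14 + 1.5·90 = 149; e = 150.5 − 149 = 1.5
T=107: ŷ = 14 + 1.5·107 = 174.5; e = 172 − 174.5 = -2.5
Signs: − − − + + + −
Runs: −×3, +×3, −×1 → 3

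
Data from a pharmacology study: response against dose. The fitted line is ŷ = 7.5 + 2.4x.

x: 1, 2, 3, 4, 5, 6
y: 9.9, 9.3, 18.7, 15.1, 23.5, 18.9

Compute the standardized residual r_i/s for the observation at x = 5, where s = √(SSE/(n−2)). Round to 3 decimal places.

x=1: ŷ = 7.5 + 2.4·1 = 9.9; r = 9.9 − 9.9 = 0
x=2: ŷ = 7.5 + 2.4·2 = 12.3; r = 9.3 − 12.3 = -3
x=3: ŷ = 7.5 + 2.4·3 = 14.7; r = 18.7 − 14.7 = 4
x=4: ŷ = 7.5 + 2.4·4 = 17.1; r = 15.1 − 17.1 = -2
x=5: ŷ = 7.5 + 2.4·5 = 19.5; r = 23.5 − 19.5 = 4
x=6: ŷ = 7.5 + 2.4·6 = 21.9; r = 18.9 − 21.9 = -3
SSE = 0 + 9 + 16 + 4 + 16 + 9 = 54
s = √(54/4) = 3.67423
r/s = 4 / 3.67423 = 1.089

1.089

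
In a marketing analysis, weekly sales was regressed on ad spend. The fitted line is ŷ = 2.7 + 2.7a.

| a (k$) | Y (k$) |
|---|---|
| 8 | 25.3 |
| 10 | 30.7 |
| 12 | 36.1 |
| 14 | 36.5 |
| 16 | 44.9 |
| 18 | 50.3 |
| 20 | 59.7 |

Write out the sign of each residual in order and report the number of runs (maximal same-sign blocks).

a=8: ŷ = 2.7 + 2.7·8 = 24.3; e = 25.3 − 24.3 = 1
a=10: ŷ = 2.7 + 2.7·10 = 29.7; e = 30.7 − 29.7 = 1
a=12: ŷ = 2.7 + 2.7·12 = 35.1; e = 36.1 − 35.1 = 1
a=14: ŷ = 2.7 + 2.7·14 = 40.5; e = 36.5 − 40.5 = -4
a=16: ŷ = 2.7 + 2.7·16 = 45.9; e = 44.9 − 45.9 = -1
a=18: ŷ = 2.7 + 2.7·18 = 51.3; e = 50.3 − 51.3 = -1
a=20: ŷ = 2.7 + 2.7·20 = 56.7; e = 59.7 − 56.7 = 3
Signs: + + + − − − +
Runs: +×3, −×3, +×1 → 3

3 runs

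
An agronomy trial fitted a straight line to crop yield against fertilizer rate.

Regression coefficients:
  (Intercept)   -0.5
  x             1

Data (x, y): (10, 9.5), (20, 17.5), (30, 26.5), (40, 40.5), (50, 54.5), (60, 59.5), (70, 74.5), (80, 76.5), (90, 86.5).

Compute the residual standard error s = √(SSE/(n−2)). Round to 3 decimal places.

s = 3.423

x=10: ŷ = -0.5 + 10 = 9.5; r = 9.5 − 9.5 = 0
x=20: ŷ = -0.5 + 20 = 19.5; r = 17.5 − 19.5 = -2
x=30: ŷ = -0.5 + 30 = 29.5; r = 26.5 − 29.5 = -3
x=40: ŷ = -0.5 + 40 = 39.5; r = 40.5 − 39.5 = 1
x=50: ŷ = -0.5 + 50 = 49.5; r = 54.5 − 49.5 = 5
x=60: ŷ = -0.5 + 60 = 59.5; r = 59.5 − 59.5 = 0
x=70: ŷ = -0.5 + 70 = 69.5; r = 74.5 − 69.5 = 5
x=80: ŷ = -0.5 + 80 = 79.5; r = 76.5 − 79.5 = -3
x=90: ŷ = -0.5 + 90 = 89.5; r = 86.5 − 89.5 = -3
SSE = 0 + 4 + 9 + 1 + 25 + 0 + 25 + 9 + 9 = 82
s = √(82/7) = √11.7143 ≈ 3.423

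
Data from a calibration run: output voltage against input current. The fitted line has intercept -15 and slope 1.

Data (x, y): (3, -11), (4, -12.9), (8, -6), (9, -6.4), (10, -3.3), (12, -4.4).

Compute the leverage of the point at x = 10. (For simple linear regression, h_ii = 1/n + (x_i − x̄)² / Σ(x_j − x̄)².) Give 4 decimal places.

x̄ = (3 + 4 + 8 + 9 + 10 + 12)/6 = 7.66667
Σ(x − x̄)² = 21.7778 + 13.4444 + 0.111111 + 1.77778 + 5.44444 + 18.7778 = 61.3333
h = 1/6 + (2.33333)²/61.3333 = 0.166667 + 0.0887681 = 0.2554

h = 0.2554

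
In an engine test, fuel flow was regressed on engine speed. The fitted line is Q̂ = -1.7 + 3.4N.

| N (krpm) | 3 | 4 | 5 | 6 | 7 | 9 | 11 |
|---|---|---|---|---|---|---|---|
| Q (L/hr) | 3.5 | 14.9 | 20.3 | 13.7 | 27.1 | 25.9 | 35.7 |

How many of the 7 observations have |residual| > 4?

N=3: Q̂ = -1.7 + 3.4·3 = 8.5; r = 3.5 − 8.5 = -5
N=4: Q̂ = -1.7 + 3.4·4 = 11.9; r = 14.9 − 11.9 = 3
N=5: Q̂ = -1.7 + 3.4·5 = 15.3; r = 20.3 − 15.3 = 5
N=6: Q̂ = -1.7 + 3.4·6 = 18.7; r = 13.7 − 18.7 = -5
N=7: Q̂ = -1.7 + 3.4·7 = 22.1; r = 27.1 − 22.1 = 5
N=9: Q̂ = -1.7 + 3.4·9 = 28.9; r = 25.9 − 28.9 = -3
N=11: Q̂ = -1.7 + 3.4·11 = 35.7; r = 35.7 − 35.7 = 0
|r| > 4: N=3 (|r|=5), N=5 (|r|=5), N=6 (|r|=5), N=7 (|r|=5) → 4

4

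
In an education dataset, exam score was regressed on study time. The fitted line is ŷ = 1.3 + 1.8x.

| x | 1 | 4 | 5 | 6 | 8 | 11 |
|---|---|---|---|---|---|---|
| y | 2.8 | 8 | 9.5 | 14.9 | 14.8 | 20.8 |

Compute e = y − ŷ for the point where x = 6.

ŷ = 1.3 + 1.8·6 = 12.1
e = 14.9 − 12.1 = 2.8

e = 2.8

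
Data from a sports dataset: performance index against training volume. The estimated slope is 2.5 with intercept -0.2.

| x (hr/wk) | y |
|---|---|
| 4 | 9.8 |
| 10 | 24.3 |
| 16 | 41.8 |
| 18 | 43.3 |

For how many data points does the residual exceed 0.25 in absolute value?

x=4: ŷ = -0.2 + 2.5·4 = 9.8; r = 9.8 − 9.8 = 0
x=10: ŷ = -0.2 + 2.5·10 = 24.8; r = 24.3 − 24.8 = -0.5
x=16: ŷ = -0.2 + 2.5·16 = 39.8; r = 41.8 − 39.8 = 2
x=18: ŷ = -0.2 + 2.5·18 = 44.8; r = 43.3 − 44.8 = -1.5
|r| > 0.25: x=10 (|r|=0.5), x=16 (|r|=2), x=18 (|r|=1.5) → 3

3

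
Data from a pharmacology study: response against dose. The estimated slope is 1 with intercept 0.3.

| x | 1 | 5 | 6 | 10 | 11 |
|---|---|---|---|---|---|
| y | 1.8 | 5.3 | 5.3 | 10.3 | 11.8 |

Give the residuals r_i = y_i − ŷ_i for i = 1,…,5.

x=1: ŷ = 0.3 + 1 = 1.3; r = 1.8 − 1.3 = 0.5
x=5: ŷ = 0.3 + 5 = 5.3; r = 5.3 − 5.3 = 0
x=6: ŷ = 0.3 + 6 = 6.3; r = 5.3 − 6.3 = -1
x=10: ŷ = 0.3 + 10 = 10.3; r = 10.3 − 10.3 = 0
x=11: ŷ = 0.3 + 11 = 11.3; r = 11.8 − 11.3 = 0.5

0.5, 0, -1, 0, 0.5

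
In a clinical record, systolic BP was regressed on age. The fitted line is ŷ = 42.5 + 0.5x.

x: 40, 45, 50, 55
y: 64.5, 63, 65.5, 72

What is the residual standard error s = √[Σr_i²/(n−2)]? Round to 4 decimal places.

s = 2.8284

x=40: ŷ = 42.5 + 0.5·40 = 62.5; r = 64.5 − 62.5 = 2
x=45: ŷ = 42.5 + 0.5·45 = 65; r = 63 − 65 = -2
x=50: ŷ = 42.5 + 0.5·50 = 67.5; r = 65.5 − 67.5 = -2
x=55: ŷ = 42.5 + 0.5·55 = 70; r = 72 − 70 = 2
SSE = 4 + 4 + 4 + 4 = 16
s = √(16/2) = √8 ≈ 2.8284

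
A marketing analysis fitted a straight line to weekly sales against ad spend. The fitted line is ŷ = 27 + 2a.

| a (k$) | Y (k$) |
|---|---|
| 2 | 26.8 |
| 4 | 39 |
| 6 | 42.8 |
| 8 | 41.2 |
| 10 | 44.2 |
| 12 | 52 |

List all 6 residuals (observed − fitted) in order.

-4.2, 4, 3.8, -1.8, -2.8, 1

a=2: ŷ = 27 + 2·2 = 31; r = 26.8 − 31 = -4.2
a=4: ŷ = 27 + 2·4 = 35; r = 39 − 35 = 4
a=6: ŷ = 27 + 2·6 = 39; r = 42.8 − 39 = 3.8
a=8: ŷ = 27 + 2·8 = 43; r = 41.2 − 43 = -1.8
a=10: ŷ = 27 + 2·10 = 47; r = 44.2 − 47 = -2.8
a=12: ŷ = 27 + 2·12 = 51; r = 52 − 51 = 1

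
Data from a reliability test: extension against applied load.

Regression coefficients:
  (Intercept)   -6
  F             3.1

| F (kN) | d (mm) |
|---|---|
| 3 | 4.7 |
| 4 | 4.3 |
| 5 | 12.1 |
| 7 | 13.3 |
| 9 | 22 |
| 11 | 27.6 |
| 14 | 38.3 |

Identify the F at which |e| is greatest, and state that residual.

F=3: d̂ = -6 + 3.1·3 = 3.3; e = 4.7 − 3.3 = 1.4
F=4: d̂ = -6 + 3.1·4 = 6.4; e = 4.3 − 6.4 = -2.1
F=5: d̂ = -6 + 3.1·5 = 9.5; e = 12.1 − 9.5 = 2.6
F=7: d̂ = -6 + 3.1·7 = 15.7; e = 13.3 − 15.7 = -2.4
F=9: d̂ = -6 + 3.1·9 = 21.9; e = 22 − 21.9 = 0.1
F=11: d̂ = -6 + 3.1·11 = 28.1; e = 27.6 − 28.1 = -0.5
F=14: d̂ = -6 + 3.1·14 = 37.4; e = 38.3 − 37.4 = 0.9
Largest |e| is 2.6 at F = 5, residual 2.6.

F = 5, e = 2.6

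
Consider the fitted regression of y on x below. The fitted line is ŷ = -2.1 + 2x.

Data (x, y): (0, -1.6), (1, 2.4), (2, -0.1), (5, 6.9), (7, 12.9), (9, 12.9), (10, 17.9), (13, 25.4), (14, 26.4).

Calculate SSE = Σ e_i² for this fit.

x=0: ŷ = -2.1 + 2·0 = -2.1; e = -1.6 − (-2.1) = 0.5
x=1: ŷ = -2.1 + 2·1 = -0.1; e = 2.4 − (-0.1) = 2.5
x=2: ŷ = -2.1 + 2·2 = 1.9; e = -0.1 − 1.9 = -2
x=5: ŷ = -2.1 + 2·5 = 7.9; e = 6.9 − 7.9 = -1
x=7: ŷ = -2.1 + 2·7 = 11.9; e = 12.9 − 11.9 = 1
x=9: ŷ = -2.1 + 2·9 = 15.9; e = 12.9 − 15.9 = -3
x=10: ŷ = -2.1 + 2·10 = 17.9; e = 17.9 − 17.9 = 0
x=13: ŷ = -2.1 + 2·13 = 23.9; e = 25.4 − 23.9 = 1.5
x=14: ŷ = -2.1 + 2·14 = 25.9; e = 26.4 − 25.9 = 0.5
SSE = 0.25 + 6.25 + 4 + 1 + 1 + 9 + 0 + 2.25 + 0.25 = 24

SSE = 24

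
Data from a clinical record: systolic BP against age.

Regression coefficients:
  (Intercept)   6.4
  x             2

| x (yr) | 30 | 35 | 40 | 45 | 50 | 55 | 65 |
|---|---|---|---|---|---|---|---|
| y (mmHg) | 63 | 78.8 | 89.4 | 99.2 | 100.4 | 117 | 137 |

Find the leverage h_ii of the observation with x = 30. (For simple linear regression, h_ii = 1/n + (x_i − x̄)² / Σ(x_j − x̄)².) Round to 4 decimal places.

x̄ = (30 + 35 + 40 + 45 + 50 + 55 + 65)/7 = 45.7143
Σ(x − x̄)² = 246.939 + 114.796 + 32.6531 + 0.510204 + 18.3673 + 86.2245 + 371.939 = 871.429
h = 1/7 + (-15.7143)²/871.429 = 0.142857 + 0.283372 = 0.4262

h = 0.4262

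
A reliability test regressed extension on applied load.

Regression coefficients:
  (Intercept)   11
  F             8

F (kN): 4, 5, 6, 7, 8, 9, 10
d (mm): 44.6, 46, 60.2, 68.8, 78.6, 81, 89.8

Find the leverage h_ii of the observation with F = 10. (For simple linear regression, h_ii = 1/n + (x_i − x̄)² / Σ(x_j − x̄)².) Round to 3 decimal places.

h = 0.464

F̄ = (4 + 5 + 6 + 7 + 8 + 9 + 10)/7 = 7
Σ(F − F̄)² = 9 + 4 + 1 + 0 + 1 + 4 + 9 = 28
h = 1/7 + (3)²/28 = 0.142857 + 0.321429 = 0.464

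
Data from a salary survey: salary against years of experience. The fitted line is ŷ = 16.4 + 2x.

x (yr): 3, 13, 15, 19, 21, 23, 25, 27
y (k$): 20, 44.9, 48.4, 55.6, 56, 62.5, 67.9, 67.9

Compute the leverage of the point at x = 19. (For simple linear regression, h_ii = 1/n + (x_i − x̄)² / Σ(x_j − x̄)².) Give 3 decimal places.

x̄ = (3 + 13 + 15 + 19 + 21 + 23 + 25 + 27)/8 = 18.25
Σ(x − x̄)² = 232.562 + 27.5625 + 10.5625 + 0.5625 + 7.5625 + 22.5625 + 45.5625 + 76.5625 = 423.5
h = 1/8 + (0.75)²/423.5 = 0.125 + 0.00132822 = 0.126

h = 0.126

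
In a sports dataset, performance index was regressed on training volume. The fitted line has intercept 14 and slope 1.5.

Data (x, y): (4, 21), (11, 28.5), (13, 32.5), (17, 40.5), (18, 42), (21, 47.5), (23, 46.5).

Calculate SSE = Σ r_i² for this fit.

x=4: ŷ = 14 + 1.5·4 = 20; r = 21 − 20 = 1
x=11: ŷ = 14 + 1.5·11 = 30.5; r = 28.5 − 30.5 = -2
x=13: ŷ = 14 + 1.5·13 = 33.5; r = 32.5 − 33.5 = -1
x=17: ŷ = 14 + 1.5·17 = 39.5; r = 40.5 − 39.5 = 1
x=18: ŷ = 14 + 1.5·18 = 41; r = 42 − 41 = 1
x=21: ŷ = 14 + 1.5·21 = 45.5; r = 47.5 − 45.5 = 2
x=23: ŷ = 14 + 1.5·23 = 48.5; r = 46.5 − 48.5 = -2
SSE = 1 + 4 + 1 + 1 + 1 + 4 + 4 = 16

SSE = 16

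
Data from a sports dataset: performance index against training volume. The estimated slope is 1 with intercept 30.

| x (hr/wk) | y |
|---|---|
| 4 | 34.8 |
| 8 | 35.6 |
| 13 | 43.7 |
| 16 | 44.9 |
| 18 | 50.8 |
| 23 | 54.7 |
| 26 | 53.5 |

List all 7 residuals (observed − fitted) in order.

0.8, -2.4, 0.7, -1.1, 2.8, 1.7, -2.5

x=4: ŷ = 30 + 4 = 34; e = 34.8 − 34 = 0.8
x=8: ŷ = 30 + 8 = 38; e = 35.6 − 38 = -2.4
x=13: ŷ = 30 + 13 = 43; e = 43.7 − 43 = 0.7
x=16: ŷ = 30 + 16 = 46; e = 44.9 − 46 = -1.1
x=18: ŷ = 30 + 18 = 48; e = 50.8 − 48 = 2.8
x=23: ŷ = 30 + 23 = 53; e = 54.7 − 53 = 1.7
x=26: ŷ = 30 + 26 = 56; e = 53.5 − 56 = -2.5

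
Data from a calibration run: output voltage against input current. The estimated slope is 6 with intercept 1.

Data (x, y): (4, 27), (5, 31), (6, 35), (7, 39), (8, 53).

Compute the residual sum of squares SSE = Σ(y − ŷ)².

x=4: ŷ = 1 + 6·4 = 25; e = 27 − 25 = 2
x=5: ŷ = 1 + 6·5 = 31; e = 31 − 31 = 0
x=6: ŷ = 1 + 6·6 = 37; e = 35 − 37 = -2
x=7: ŷ = 1 + 6·7 = 43; e = 39 − 43 = -4
x=8: ŷ = 1 + 6·8 = 49; e = 53 − 49 = 4
SSE = 4 + 0 + 4 + 16 + 16 = 40

SSE = 40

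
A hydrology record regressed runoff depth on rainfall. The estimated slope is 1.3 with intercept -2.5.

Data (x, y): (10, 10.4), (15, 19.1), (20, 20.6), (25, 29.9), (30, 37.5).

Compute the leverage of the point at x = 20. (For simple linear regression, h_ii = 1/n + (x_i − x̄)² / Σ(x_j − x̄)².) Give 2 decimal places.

h = 0.20

x̄ = (10 + 15 + 20 + 25 + 30)/5 = 20
Σ(x − x̄)² = 100 + 25 + 0 + 25 + 100 = 250
h = 1/5 + (0)²/250 = 0.2 + 0 = 0.20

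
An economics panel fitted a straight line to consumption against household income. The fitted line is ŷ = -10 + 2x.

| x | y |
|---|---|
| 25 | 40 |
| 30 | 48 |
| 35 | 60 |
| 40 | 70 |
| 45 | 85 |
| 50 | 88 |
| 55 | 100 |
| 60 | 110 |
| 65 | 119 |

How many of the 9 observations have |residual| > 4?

1

x=25: ŷ = -10 + 2·25 = 40; e = 40 − 40 = 0
x=30: ŷ = -10 + 2·30 = 50; e = 48 − 50 = -2
x=35: ŷ = -10 + 2·35 = 60; e = 60 − 60 = 0
x=40: ŷ = -10 + 2·40 = 70; e = 70 − 70 = 0
x=45: ŷ = -10 + 2·45 = 80; e = 85 − 80 = 5
x=50: ŷ = -10 + 2·50 = 90; e = 88 − 90 = -2
x=55: ŷ = -10 + 2·55 = 100; e = 100 − 100 = 0
x=60: ŷ = -10 + 2·60 = 110; e = 110 − 110 = 0
x=65: ŷ = -10 + 2·65 = 120; e = 119 − 120 = -1
|e| > 4: x=45 (|e|=5) → 1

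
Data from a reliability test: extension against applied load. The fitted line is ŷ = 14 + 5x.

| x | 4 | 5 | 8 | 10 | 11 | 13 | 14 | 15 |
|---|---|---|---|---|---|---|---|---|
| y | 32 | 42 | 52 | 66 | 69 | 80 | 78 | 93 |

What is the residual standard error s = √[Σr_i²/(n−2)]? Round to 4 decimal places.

x=4: ŷ = 14 + 5·4 = 34; r = 32 − 34 = -2
x=5: ŷ = 14 + 5·5 = 39; r = 42 − 39 = 3
x=8: ŷ = 14 + 5·8 = 54; r = 52 − 54 = -2
x=10: ŷ = 14 + 5·10 = 64; r = 66 − 64 = 2
x=11: ŷ = 14 + 5·11 = 69; r = 69 − 69 = 0
x=13: ŷ = 14 + 5·13 = 79; r = 80 − 79 = 1
x=14: ŷ = 14 + 5·14 = 84; r = 78 − 84 = -6
x=15: ŷ = 14 + 5·15 = 89; r = 93 − 89 = 4
SSE = 4 + 9 + 4 + 4 + 0 + 1 + 36 + 16 = 74
s = √(74/6) = √12.3333 ≈ 3.5119

s = 3.5119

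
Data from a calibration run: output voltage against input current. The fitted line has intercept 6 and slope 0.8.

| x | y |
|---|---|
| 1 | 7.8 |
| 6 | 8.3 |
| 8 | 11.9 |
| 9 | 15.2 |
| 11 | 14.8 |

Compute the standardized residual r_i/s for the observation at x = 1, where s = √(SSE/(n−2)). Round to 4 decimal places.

0.5108

x=1: ŷ = 6 + 0.8·1 = 6.8; r = 7.8 − 6.8 = 1
x=6: ŷ = 6 + 0.8·6 = 10.8; r = 8.3 − 10.8 = -2.5
x=8: ŷ = 6 + 0.8·8 = 12.4; r = 11.9 − 12.4 = -0.5
x=9: ŷ = 6 + 0.8·9 = 13.2; r = 15.2 − 13.2 = 2
x=11: ŷ = 6 + 0.8·11 = 14.8; r = 14.8 − 14.8 = 0
SSE = 1 + 6.25 + 0.25 + 4 + 0 = 11.5
s = √(11.5/3) = 1.95789
r/s = 1 / 1.95789 = 0.5108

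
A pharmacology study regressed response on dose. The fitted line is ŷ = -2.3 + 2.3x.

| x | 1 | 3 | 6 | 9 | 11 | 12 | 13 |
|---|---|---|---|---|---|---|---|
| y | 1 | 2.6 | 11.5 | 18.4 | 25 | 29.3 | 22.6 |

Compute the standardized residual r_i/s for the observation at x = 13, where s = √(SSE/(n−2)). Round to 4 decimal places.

-1.5811

x=1: ŷ = -2.3 + 2.3·1 = 0; r = 1 − 0 = 1
x=3: ŷ = -2.3 + 2.3·3 = 4.6; r = 2.6 − 4.6 = -2
x=6: ŷ = -2.3 + 2.3·6 = 11.5; r = 11.5 − 11.5 = 0
x=9: ŷ = -2.3 + 2.3·9 = 18.4; r = 18.4 − 18.4 = 0
x=11: ŷ = -2.3 + 2.3·11 = 23; r = 25 − 23 = 2
x=12: ŷ = -2.3 + 2.3·12 = 25.3; r = 29.3 − 25.3 = 4
x=13: ŷ = -2.3 + 2.3·13 = 27.6; r = 22.6 − 27.6 = -5
SSE = 1 + 4 + 0 + 0 + 4 + 16 + 25 = 50
s = √(50/5) = 3.16228
r/s = -5 / 3.16228 = -1.5811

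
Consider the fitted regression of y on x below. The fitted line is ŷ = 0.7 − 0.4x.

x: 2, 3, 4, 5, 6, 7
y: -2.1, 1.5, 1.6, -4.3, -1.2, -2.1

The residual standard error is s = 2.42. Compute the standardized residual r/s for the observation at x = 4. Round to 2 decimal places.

ŷ = 0.7 − 0.4·4 = -0.9
r = 1.6 − (-0.9) = 2.5
r/s = 2.5 / 2.42 = 1.03

1.03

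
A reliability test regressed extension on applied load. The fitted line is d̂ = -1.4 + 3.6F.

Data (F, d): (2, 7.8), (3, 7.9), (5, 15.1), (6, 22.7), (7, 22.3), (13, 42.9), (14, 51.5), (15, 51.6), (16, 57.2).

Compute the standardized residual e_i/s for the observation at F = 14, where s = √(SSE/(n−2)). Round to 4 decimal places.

F=2: d̂ = -1.4 + 3.6·2 = 5.8; e = 7.8 − 5.8 = 2
F=3: d̂ = -1.4 + 3.6·3 = 9.4; e = 7.9 − 9.4 = -1.5
F=5: d̂ = -1.4 + 3.6·5 = 16.6; e = 15.1 − 16.6 = -1.5
F=6: d̂ = -1.4 + 3.6·6 = 20.2; e = 22.7 − 20.2 = 2.5
F=7: d̂ = -1.4 + 3.6·7 = 23.8; e = 22.3 − 23.8 = -1.5
F=13: d̂ = -1.4 + 3.6·13 = 45.4; e = 42.9 − 45.4 = -2.5
F=14: d̂ = -1.4 + 3.6·14 = 49; e = 51.5 − 49 = 2.5
F=15: d̂ = -1.4 + 3.6·15 = 52.6; e = 51.6 − 52.6 = -1
F=16: d̂ = -1.4 + 3.6·16 = 56.2; e = 57.2 − 56.2 = 1
SSE = 4 + 2.25 + 2.25 + 6.25 + 2.25 + 6.25 + 6.25 + 1 + 1 = 31.5
s = √(31.5/7) = 2.12132
e/s = 2.5 / 2.12132 = 1.1785

1.1785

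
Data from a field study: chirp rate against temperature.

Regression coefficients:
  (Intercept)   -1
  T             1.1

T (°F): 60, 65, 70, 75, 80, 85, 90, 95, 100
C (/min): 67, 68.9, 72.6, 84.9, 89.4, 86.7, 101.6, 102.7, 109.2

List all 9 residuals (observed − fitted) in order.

2, -1.6, -3.4, 3.4, 2.4, -5.8, 3.6, -0.8, 0.2

T=60: ŷ = -1 + 1.1·60 = 65; r = 67 − 65 = 2
T=65: ŷ = -1 + 1.1·65 = 70.5; r = 68.9 − 70.5 = -1.6
T=70: ŷ = -1 + 1.1·70 = 76; r = 72.6 − 76 = -3.4
T=75: ŷ = -1 + 1.1·75 = 81.5; r = 84.9 − 81.5 = 3.4
T=80: ŷ = -1 + 1.1·80 = 87; r = 89.4 − 87 = 2.4
T=85: ŷ = -1 + 1.1·85 = 92.5; r = 86.7 − 92.5 = -5.8
T=90: ŷ = -1 + 1.1·90 = 98; r = 101.6 − 98 = 3.6
T=95: ŷ = -1 + 1.1·95 = 103.5; r = 102.7 − 103.5 = -0.8
T=100: ŷ = -1 + 1.1·100 = 109; r = 109.2 − 109 = 0.2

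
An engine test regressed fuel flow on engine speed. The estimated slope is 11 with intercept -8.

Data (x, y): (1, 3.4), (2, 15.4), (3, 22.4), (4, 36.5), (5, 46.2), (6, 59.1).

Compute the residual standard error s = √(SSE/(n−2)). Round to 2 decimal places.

x=1: ŷ = -8 + 11·1 = 3; e = 3.4 − 3 = 0.4
x=2: ŷ = -8 + 11·2 = 14; e = 15.4 − 14 = 1.4
x=3: ŷ = -8 + 11·3 = 25; e = 22.4 − 25 = -2.6
x=4: ŷ = -8 + 11·4 = 36; e = 36.5 − 36 = 0.5
x=5: ŷ = -8 + 11·5 = 47; e = 46.2 − 47 = -0.8
x=6: ŷ = -8 + 11·6 = 58; e = 59.1 − 58 = 1.1
SSE = 0.16 + 1.96 + 6.76 + 0.25 + 0.64 + 1.21 = 10.98
s = √(10.98/4) = √2.745 ≈ 1.66

s = 1.66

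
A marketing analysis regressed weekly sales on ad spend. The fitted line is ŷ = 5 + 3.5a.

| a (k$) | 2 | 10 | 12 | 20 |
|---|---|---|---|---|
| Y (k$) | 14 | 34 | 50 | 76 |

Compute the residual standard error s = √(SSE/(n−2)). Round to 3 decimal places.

s = 5.000

a=2: ŷ = 5 + 3.5·2 = 12; e = 14 − 12 = 2
a=10: ŷ = 5 + 3.5·10 = 40; e = 34 − 40 = -6
a=12: ŷ = 5 + 3.5·12 = 47; e = 50 − 47 = 3
a=20: ŷ = 5 + 3.5·20 = 75; e = 76 − 75 = 1
SSE = 4 + 36 + 9 + 1 = 50
s = √(50/2) = √25 ≈ 5.000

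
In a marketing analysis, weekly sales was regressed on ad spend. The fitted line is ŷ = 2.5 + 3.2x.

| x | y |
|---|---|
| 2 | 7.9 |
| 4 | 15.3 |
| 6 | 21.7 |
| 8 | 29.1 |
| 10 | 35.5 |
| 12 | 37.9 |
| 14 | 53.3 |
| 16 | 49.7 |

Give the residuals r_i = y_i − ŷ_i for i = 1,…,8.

x=2: ŷ = 2.5 + 3.2·2 = 8.9; r = 7.9 − 8.9 = -1
x=4: ŷ = 2.5 + 3.2·4 = 15.3; r = 15.3 − 15.3 = 0
x=6: ŷ = 2.5 + 3.2·6 = 21.7; r = 21.7 − 21.7 = 0
x=8: ŷ = 2.5 + 3.2·8 = 28.1; r = 29.1 − 28.1 = 1
x=10: ŷ = 2.5 + 3.2·10 = 34.5; r = 35.5 − 34.5 = 1
x=12: ŷ = 2.5 + 3.2·12 = 40.9; r = 37.9 − 40.9 = -3
x=14: ŷ = 2.5 + 3.2·14 = 47.3; r = 53.3 − 47.3 = 6
x=16: ŷ = 2.5 + 3.2·16 = 53.7; r = 49.7 − 53.7 = -4

-1, 0, 0, 1, 1, -3, 6, -4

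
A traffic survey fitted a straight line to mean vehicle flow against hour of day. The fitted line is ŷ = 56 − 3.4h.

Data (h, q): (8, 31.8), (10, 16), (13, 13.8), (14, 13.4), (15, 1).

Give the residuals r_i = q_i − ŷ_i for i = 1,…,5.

3, -6, 2, 5, -4

h=8: ŷ = 56 − 3.4·8 = 28.8; r = 31.8 − 28.8 = 3
h=10: ŷ = 56 − 3.4·10 = 22; r = 16 − 22 = -6
h=13: ŷ = 56 − 3.4·13 = 11.8; r = 13.8 − 11.8 = 2
h=14: ŷ = 56 − 3.4·14 = 8.4; r = 13.4 − 8.4 = 5
h=15: ŷ = 56 − 3.4·15 = 5; r = 1 − 5 = -4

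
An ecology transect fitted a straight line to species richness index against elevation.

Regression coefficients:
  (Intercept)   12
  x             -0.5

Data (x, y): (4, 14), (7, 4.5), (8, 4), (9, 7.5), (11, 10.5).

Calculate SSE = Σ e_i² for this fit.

SSE = 64

x=4: ŷ = 12 − 0.5·4 = 10; e = 14 − 10 = 4
x=7: ŷ = 12 − 0.5·7 = 8.5; e = 4.5 − 8.5 = -4
x=8: ŷ = 12 − 0.5·8 = 8; e = 4 − 8 = -4
x=9: ŷ = 12 − 0.5·9 = 7.5; e = 7.5 − 7.5 = 0
x=11: ŷ = 12 − 0.5·11 = 6.5; e = 10.5 − 6.5 = 4
SSE = 16 + 16 + 16 + 0 + 16 = 64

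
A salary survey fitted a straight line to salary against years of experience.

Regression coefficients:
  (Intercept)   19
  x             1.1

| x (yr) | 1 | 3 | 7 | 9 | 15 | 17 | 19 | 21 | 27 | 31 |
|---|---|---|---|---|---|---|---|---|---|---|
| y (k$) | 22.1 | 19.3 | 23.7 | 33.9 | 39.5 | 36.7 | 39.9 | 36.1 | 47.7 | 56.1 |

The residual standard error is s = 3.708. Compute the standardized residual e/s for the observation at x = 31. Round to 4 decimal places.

ŷ = 19 + 1.1·31 = 53.1
e = 56.1 − 53.1 = 3
e/s = 3 / 3.708 = 0.8091

0.8091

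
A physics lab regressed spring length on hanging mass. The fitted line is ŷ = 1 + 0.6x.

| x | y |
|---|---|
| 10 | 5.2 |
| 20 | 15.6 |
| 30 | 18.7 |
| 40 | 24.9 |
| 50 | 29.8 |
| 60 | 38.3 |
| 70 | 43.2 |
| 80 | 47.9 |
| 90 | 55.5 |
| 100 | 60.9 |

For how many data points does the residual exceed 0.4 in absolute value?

6

x=10: ŷ = 1 + 0.6·10 = 7; r = 5.2 − 7 = -1.8
x=20: ŷ = 1 + 0.6·20 = 13; r = 15.6 − 13 = 2.6
x=30: ŷ = 1 + 0.6·30 = 19; r = 18.7 − 19 = -0.3
x=40: ŷ = 1 + 0.6·40 = 25; r = 24.9 − 25 = -0.1
x=50: ŷ = 1 + 0.6·50 = 31; r = 29.8 − 31 = -1.2
x=60: ŷ = 1 + 0.6·60 = 37; r = 38.3 − 37 = 1.3
x=70: ŷ = 1 + 0.6·70 = 43; r = 43.2 − 43 = 0.2
x=80: ŷ = 1 + 0.6·80 = 49; r = 47.9 − 49 = -1.1
x=90: ŷ = 1 + 0.6·90 = 55; r = 55.5 − 55 = 0.5
x=100: ŷ = 1 + 0.6·100 = 61; r = 60.9 − 61 = -0.1
|r| > 0.4: x=10 (|r|=1.8), x=20 (|r|=2.6), x=50 (|r|=1.2), x=60 (|r|=1.3), x=80 (|r|=1.1), x=90 (|r|=0.5) → 6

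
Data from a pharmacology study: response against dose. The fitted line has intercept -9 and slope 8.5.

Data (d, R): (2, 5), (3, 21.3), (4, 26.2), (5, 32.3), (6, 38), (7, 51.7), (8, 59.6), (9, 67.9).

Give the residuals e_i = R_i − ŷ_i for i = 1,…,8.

-3, 4.8, 1.2, -1.2, -4, 1.2, 0.6, 0.4

d=2: ŷ = -9 + 8.5·2 = 8; e = 5 − 8 = -3
d=3: ŷ = -9 + 8.5·3 = 16.5; e = 21.3 − 16.5 = 4.8
d=4: ŷ = -9 + 8.5·4 = 25; e = 26.2 − 25 = 1.2
d=5: ŷ = -9 + 8.5·5 = 33.5; e = 32.3 − 33.5 = -1.2
d=6: ŷ = -9 + 8.5·6 = 42; e = 38 − 42 = -4
d=7: ŷ = -9 + 8.5·7 = 50.5; e = 51.7 − 50.5 = 1.2
d=8: ŷ = -9 + 8.5·8 = 59; e = 59.6 − 59 = 0.6
d=9: ŷ = -9 + 8.5·9 = 67.5; e = 67.9 − 67.5 = 0.4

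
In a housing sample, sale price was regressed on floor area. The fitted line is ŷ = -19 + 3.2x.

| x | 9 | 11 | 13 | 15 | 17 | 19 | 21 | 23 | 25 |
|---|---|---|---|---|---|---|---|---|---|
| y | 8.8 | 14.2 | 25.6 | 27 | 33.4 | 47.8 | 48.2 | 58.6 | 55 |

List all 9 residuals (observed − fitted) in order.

-1, -2, 3, -2, -2, 6, 0, 4, -6

x=9: ŷ = -19 + 3.2·9 = 9.8; e = 8.8 − 9.8 = -1
x=11: ŷ = -19 + 3.2·11 = 16.2; e = 14.2 − 16.2 = -2
x=13: ŷ = -19 + 3.2·13 = 22.6; e = 25.6 − 22.6 = 3
x=15: ŷ = -19 + 3.2·15 = 29; e = 27 − 29 = -2
x=17: ŷ = -19 + 3.2·17 = 35.4; e = 33.4 − 35.4 = -2
x=19: ŷ = -19 + 3.2·19 = 41.8; e = 47.8 − 41.8 = 6
x=21: ŷ = -19 + 3.2·21 = 48.2; e = 48.2 − 48.2 = 0
x=23: ŷ = -19 + 3.2·23 = 54.6; e = 58.6 − 54.6 = 4
x=25: ŷ = -19 + 3.2·25 = 61; e = 55 − 61 = -6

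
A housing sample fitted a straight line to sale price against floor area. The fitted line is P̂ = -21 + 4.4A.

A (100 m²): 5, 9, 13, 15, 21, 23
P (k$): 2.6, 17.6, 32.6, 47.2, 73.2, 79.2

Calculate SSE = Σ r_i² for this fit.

A=5: P̂ = -21 + 4.4·5 = 1; r = 2.6 − 1 = 1.6
A=9: P̂ = -21 + 4.4·9 = 18.6; r = 17.6 − 18.6 = -1
A=13: P̂ = -21 + 4.4·13 = 36.2; r = 32.6 − 36.2 = -3.6
A=15: P̂ = -21 + 4.4·15 = 45; r = 47.2 − 45 = 2.2
A=21: P̂ = -21 + 4.4·21 = 71.4; r = 73.2 − 71.4 = 1.8
A=23: P̂ = -21 + 4.4·23 = 80.2; r = 79.2 − 80.2 = -1
SSE = 2.56 + 1 + 12.96 + 4.84 + 3.24 + 1 = 25.6

SSE = 25.6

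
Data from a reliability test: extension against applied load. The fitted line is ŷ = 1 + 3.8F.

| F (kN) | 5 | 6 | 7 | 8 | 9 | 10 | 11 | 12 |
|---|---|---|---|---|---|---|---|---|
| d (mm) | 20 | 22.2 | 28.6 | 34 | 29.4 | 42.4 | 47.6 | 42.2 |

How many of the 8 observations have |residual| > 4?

3

F=5: ŷ = 1 + 3.8·5 = 20; r = 20 − 20 = 0
F=6: ŷ = 1 + 3.8·6 = 23.8; r = 22.2 − 23.8 = -1.6
F=7: ŷ = 1 + 3.8·7 = 27.6; r = 28.6 − 27.6 = 1
F=8: ŷ = 1 + 3.8·8 = 31.4; r = 34 − 31.4 = 2.6
F=9: ŷ = 1 + 3.8·9 = 35.2; r = 29.4 − 35.2 = -5.8
F=10: ŷ = 1 + 3.8·10 = 39; r = 42.4 − 39 = 3.4
F=11: ŷ = 1 + 3.8·11 = 42.8; r = 47.6 − 42.8 = 4.8
F=12: ŷ = 1 + 3.8·12 = 46.6; r = 42.2 − 46.6 = -4.4
|r| > 4: F=9 (|r|=5.8), F=11 (|r|=4.8), F=12 (|r|=4.4) → 3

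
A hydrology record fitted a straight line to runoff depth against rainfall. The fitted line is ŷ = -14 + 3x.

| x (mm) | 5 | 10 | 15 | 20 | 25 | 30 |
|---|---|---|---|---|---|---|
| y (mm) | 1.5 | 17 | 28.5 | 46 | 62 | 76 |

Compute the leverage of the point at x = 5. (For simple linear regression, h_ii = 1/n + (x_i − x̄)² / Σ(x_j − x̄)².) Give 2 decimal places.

h = 0.52

x̄ = (5 + 10 + 15 + 20 + 25 + 30)/6 = 17.5
Σ(x − x̄)² = 156.25 + 56.25 + 6.25 + 6.25 + 56.25 + 156.25 = 437.5
h = 1/6 + (-12.5)²/437.5 = 0.166667 + 0.357143 = 0.52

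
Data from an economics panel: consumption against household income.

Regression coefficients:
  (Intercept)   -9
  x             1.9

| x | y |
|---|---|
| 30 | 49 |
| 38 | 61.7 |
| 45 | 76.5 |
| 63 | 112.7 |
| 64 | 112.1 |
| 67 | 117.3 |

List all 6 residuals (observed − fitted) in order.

1, -1.5, 0, 2, -0.5, -1

x=30: ŷ = -9 + 1.9·30 = 48; e = 49 − 48 = 1
x=38: ŷ = -9 + 1.9·38 = 63.2; e = 61.7 − 63.2 = -1.5
x=45: ŷ = -9 + 1.9·45 = 76.5; e = 76.5 − 76.5 = 0
x=63: ŷ = -9 + 1.9·63 = 110.7; e = 112.7 − 110.7 = 2
x=64: ŷ = -9 + 1.9·64 = 112.6; e = 112.1 − 112.6 = -0.5
x=67: ŷ = -9 + 1.9·67 = 118.3; e = 117.3 − 118.3 = -1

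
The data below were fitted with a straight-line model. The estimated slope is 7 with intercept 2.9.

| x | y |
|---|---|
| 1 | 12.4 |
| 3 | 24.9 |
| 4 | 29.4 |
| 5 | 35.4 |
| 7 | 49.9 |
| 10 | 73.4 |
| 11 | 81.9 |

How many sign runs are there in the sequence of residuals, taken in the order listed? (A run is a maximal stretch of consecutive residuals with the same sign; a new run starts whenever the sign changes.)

3 runs

x=1: ŷ = 2.9 + 7·1 = 9.9; r = 12.4 − 9.9 = 2.5
x=3: ŷ = 2.9 + 7·3 = 23.9; r = 24.9 − 23.9 = 1
x=4: ŷ = 2.9 + 7·4 = 30.9; r = 29.4 − 30.9 = -1.5
x=5: ŷ = 2.9 + 7·5 = 37.9; r = 35.4 − 37.9 = -2.5
x=7: ŷ = 2.9 + 7·7 = 51.9; r = 49.9 − 51.9 = -2
x=10: ŷ = 2.9 + 7·10 = 72.9; r = 73.4 − 72.9 = 0.5
x=11: ŷ = 2.9 + 7·11 = 79.9; r = 81.9 − 79.9 = 2
Signs: + + − − − + +
Runs: +×2, −×3, +×2 → 3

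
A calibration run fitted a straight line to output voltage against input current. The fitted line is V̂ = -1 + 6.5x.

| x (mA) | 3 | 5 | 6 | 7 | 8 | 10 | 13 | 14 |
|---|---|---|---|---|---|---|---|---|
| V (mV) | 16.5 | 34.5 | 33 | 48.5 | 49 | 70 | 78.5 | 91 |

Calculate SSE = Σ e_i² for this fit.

x=3: V̂ = -1 + 6.5·3 = 18.5; e = 16.5 − 18.5 = -2
x=5: V̂ = -1 + 6.5·5 = 31.5; e = 34.5 − 31.5 = 3
x=6: V̂ = -1 + 6.5·6 = 38; e = 33 − 38 = -5
x=7: V̂ = -1 + 6.5·7 = 44.5; e = 48.5 − 44.5 = 4
x=8: V̂ = -1 + 6.5·8 = 51; e = 49 − 51 = -2
x=10: V̂ = -1 + 6.5·10 = 64; e = 70 − 64 = 6
x=13: V̂ = -1 + 6.5·13 = 83.5; e = 78.5 − 83.5 = -5
x=14: V̂ = -1 + 6.5·14 = 90; e = 91 − 90 = 1
SSE = 4 + 9 + 25 + 16 + 4 + 36 + 25 + 1 = 120

SSE = 120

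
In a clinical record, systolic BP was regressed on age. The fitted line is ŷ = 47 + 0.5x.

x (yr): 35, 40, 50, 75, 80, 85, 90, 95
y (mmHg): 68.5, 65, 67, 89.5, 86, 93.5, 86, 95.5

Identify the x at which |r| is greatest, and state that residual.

x=35: ŷ = 47 + 0.5·35 = 64.5; r = 68.5 − 64.5 = 4
x=40: ŷ = 47 + 0.5·40 = 67; r = 65 − 67 = -2
x=50: ŷ = 47 + 0.5·50 = 72; r = 67 − 72 = -5
x=75: ŷ = 47 + 0.5·75 = 84.5; r = 89.5 − 84.5 = 5
x=80: ŷ = 47 + 0.5·80 = 87; r = 86 − 87 = -1
x=85: ŷ = 47 + 0.5·85 = 89.5; r = 93.5 − 89.5 = 4
x=90: ŷ = 47 + 0.5·90 = 92; r = 86 − 92 = -6
x=95: ŷ = 47 + 0.5·95 = 94.5; r = 95.5 − 94.5 = 1
Largest |r| is 6 at x = 90, residual -6.

x = 90, r = -6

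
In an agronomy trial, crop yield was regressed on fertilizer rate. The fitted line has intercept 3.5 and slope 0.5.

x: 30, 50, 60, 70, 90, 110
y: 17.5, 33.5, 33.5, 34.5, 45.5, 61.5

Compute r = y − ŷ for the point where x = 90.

r = -3

ŷ = 3.5 + 0.5·90 = 48.5
r = 45.5 − 48.5 = -3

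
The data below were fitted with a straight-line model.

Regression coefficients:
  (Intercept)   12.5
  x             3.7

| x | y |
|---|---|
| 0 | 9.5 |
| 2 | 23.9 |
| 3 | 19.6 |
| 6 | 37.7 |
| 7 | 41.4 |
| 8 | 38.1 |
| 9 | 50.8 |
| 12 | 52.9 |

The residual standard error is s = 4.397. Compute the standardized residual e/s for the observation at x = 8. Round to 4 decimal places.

-0.9097

ŷ = 12.5 + 3.7·8 = 42.1
e = 38.1 − 42.1 = -4
e/s = -4 / 4.397 = -0.9097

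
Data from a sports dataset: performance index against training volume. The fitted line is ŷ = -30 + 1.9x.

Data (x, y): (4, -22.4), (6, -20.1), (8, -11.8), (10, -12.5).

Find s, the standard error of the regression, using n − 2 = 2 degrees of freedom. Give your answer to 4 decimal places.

s = 2.5981

x=4: ŷ = -30 + 1.9·4 = -22.4; e = -22.4 − (-22.4) = 0
x=6: ŷ = -30 + 1.9·6 = -18.6; e = -20.1 − (-18.6) = -1.5
x=8: ŷ = -30 + 1.9·8 = -14.8; e = -11.8 − (-14.8) = 3
x=10: ŷ = -30 + 1.9·10 = -11; e = -12.5 − (-11) = -1.5
SSE = 0 + 2.25 + 9 + 2.25 = 13.5
s = √(13.5/2) = √6.75 ≈ 2.5981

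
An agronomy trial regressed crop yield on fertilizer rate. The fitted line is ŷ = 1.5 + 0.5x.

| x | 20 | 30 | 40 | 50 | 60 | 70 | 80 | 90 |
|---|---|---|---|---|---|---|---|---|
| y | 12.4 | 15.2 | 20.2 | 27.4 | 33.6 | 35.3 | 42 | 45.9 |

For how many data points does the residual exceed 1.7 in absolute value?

x=20: ŷ = 1.5 + 0.5·20 = 11.5; r = 12.4 − 11.5 = 0.9
x=30: ŷ = 1.5 + 0.5·30 = 16.5; r = 15.2 − 16.5 = -1.3
x=40: ŷ = 1.5 + 0.5·40 = 21.5; r = 20.2 − 21.5 = -1.3
x=50: ŷ = 1.5 + 0.5·50 = 26.5; r = 27.4 − 26.5 = 0.9
x=60: ŷ = 1.5 + 0.5·60 = 31.5; r = 33.6 − 31.5 = 2.1
x=70: ŷ = 1.5 + 0.5·70 = 36.5; r = 35.3 − 36.5 = -1.2
x=80: ŷ = 1.5 + 0.5·80 = 41.5; r = 42 − 41.5 = 0.5
x=90: ŷ = 1.5 + 0.5·90 = 46.5; r = 45.9 − 46.5 = -0.6
|r| > 1.7: x=60 (|r|=2.1) → 1

1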